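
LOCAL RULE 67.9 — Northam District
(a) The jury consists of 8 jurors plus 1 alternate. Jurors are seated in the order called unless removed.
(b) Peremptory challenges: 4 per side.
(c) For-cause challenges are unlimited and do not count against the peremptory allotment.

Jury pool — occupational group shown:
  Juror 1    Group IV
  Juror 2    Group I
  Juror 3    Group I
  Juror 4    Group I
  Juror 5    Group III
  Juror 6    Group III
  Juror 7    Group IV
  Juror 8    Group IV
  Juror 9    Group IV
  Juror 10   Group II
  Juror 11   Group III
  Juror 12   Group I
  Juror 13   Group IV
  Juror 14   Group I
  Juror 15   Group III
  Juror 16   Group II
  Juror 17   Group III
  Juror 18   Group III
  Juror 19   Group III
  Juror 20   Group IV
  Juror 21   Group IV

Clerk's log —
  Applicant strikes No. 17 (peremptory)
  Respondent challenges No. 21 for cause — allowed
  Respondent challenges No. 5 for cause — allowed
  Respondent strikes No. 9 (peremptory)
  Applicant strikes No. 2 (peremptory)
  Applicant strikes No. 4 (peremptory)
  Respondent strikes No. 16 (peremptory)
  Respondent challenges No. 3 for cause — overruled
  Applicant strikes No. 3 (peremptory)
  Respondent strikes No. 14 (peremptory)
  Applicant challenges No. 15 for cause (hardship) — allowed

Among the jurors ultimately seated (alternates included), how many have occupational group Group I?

Removed: #2, #3, #4, #5, #9, #14, #15, #16, #17, #21.
Seated (9 incl. alternates): #1, #6, #7, #8, #10, #11, #12, #13, #18.
Of those, in Group I: #12 → 1.

1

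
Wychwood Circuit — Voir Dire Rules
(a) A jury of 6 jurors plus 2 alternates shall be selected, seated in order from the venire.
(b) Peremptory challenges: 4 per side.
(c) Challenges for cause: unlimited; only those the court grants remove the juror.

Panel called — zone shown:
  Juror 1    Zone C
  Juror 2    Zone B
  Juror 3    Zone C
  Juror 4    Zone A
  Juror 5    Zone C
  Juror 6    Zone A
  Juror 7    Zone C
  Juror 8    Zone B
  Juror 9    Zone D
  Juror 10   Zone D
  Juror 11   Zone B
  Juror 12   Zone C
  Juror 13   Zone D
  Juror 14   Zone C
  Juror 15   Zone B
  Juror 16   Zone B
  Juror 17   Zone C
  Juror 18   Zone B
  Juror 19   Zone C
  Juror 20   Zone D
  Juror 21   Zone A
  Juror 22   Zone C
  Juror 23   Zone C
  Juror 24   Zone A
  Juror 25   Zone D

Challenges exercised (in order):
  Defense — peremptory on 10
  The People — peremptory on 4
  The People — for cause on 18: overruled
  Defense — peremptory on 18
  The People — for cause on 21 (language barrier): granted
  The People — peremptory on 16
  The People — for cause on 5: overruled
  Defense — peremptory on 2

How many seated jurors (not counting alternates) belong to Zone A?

1

Removed: #2, #4, #10, #16, #18, #21.
Seated jurors 1–6: #1, #3, #5, #6, #7, #8 (alternates #9, #11 not counted).
Of those, in Zone A: #6 → 1.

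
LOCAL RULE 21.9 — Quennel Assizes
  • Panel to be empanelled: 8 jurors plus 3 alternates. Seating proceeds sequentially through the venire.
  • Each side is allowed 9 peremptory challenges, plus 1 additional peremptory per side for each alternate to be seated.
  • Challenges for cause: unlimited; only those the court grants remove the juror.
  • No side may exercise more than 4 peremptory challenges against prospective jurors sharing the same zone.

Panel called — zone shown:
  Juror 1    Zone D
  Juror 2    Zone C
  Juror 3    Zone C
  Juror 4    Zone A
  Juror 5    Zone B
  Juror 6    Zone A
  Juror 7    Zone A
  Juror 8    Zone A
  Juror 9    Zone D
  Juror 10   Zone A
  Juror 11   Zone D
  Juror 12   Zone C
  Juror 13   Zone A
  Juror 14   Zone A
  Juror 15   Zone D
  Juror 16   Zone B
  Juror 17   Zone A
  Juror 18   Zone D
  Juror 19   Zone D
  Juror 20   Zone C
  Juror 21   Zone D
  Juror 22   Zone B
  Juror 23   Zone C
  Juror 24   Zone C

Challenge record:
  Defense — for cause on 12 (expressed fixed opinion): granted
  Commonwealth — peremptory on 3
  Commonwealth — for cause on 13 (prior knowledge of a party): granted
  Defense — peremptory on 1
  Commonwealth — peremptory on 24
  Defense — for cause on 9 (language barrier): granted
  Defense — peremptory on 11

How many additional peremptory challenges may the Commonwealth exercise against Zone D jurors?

4

Commonwealth peremptories so far: #3, #24 — 2 of 12 used, 10 left overall.
Against Zone D: none yet — per-zone cap 4 leaves 4.
Binding limit: min(10, 4) = 4.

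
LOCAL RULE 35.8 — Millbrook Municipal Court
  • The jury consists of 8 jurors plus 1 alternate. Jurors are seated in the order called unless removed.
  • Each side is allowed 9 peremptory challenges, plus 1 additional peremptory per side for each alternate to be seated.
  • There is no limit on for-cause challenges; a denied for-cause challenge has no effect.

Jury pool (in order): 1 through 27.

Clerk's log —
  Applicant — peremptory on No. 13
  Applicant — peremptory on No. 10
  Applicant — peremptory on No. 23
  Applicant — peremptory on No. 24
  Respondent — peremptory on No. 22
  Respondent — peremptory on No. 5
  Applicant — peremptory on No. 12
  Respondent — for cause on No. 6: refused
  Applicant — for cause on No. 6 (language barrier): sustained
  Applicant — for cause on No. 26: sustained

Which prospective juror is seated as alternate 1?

14

Removed: #5, #6, #10, #12, #13, #22, #23, #24, #26.
Seating in order: seats 1–8 → #1, #2, #3, #4, #7, #8, #9, #11; alternates → #14.
So alternate 1 is #14.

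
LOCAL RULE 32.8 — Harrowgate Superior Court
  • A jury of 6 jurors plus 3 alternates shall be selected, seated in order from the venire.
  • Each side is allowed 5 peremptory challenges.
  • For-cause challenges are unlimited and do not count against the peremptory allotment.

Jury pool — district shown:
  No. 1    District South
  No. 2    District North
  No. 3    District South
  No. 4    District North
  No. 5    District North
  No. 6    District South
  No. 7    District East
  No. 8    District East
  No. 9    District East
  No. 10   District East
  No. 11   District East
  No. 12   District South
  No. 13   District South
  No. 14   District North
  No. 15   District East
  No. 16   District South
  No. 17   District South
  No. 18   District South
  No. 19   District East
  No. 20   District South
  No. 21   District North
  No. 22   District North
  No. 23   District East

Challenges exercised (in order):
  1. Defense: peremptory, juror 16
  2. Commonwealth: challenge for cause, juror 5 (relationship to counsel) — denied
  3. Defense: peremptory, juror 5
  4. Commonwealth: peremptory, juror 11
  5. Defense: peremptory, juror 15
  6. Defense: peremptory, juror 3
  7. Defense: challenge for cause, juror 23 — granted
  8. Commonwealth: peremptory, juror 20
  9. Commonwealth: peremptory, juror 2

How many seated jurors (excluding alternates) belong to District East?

3

Removed: #2, #3, #5, #11, #15, #16, #20, #23.
Seated jurors 1–6: #1, #4, #6, #7, #8, #9 (alternates #10, #12, #13 not counted).
Of those, in District East: #7, #8, #9 → 3.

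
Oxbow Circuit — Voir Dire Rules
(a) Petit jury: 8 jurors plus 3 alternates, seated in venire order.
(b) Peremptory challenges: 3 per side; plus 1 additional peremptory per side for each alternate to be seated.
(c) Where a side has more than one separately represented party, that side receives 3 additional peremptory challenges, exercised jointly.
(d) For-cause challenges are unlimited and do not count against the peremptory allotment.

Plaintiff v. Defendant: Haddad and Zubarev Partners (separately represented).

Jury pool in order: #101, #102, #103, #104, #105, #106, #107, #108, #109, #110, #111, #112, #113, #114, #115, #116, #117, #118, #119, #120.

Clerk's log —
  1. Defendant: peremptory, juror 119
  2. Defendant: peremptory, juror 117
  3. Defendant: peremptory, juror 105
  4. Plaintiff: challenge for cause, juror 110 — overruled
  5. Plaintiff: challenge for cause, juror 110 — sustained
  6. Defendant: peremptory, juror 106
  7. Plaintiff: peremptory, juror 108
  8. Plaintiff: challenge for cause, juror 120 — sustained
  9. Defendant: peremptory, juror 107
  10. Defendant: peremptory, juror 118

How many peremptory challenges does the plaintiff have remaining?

5

Plaintiff allotment: 3 base + 1 × 3 alternates = 6.
Plaintiff peremptories used: #108 — 1 (for-cause on #110, #110, #120 don't count).
Remaining: 6 − 1 = 5.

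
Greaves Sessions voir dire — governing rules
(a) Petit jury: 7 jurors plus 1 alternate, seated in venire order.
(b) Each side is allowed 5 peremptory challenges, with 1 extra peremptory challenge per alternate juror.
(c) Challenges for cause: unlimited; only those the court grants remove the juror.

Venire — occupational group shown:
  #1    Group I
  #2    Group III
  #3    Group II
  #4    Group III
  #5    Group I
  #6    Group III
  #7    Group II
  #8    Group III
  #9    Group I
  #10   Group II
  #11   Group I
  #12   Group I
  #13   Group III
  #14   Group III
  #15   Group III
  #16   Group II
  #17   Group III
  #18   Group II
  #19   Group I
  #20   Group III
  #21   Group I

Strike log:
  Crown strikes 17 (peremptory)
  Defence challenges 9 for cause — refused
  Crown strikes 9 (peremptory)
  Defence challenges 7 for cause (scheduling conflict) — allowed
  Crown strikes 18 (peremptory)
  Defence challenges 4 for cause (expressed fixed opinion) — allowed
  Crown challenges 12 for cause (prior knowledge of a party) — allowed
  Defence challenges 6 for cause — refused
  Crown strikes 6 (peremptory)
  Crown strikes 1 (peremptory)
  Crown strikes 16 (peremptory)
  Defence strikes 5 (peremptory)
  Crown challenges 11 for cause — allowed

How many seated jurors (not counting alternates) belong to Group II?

Removed: #1, #4, #5, #6, #7, #9, #11, #12, #16, #17, #18.
Seated jurors 1–7: #2, #3, #8, #10, #13, #14, #15 (alternates #19 not counted).
Of those, in Group II: #3, #10 → 2.

2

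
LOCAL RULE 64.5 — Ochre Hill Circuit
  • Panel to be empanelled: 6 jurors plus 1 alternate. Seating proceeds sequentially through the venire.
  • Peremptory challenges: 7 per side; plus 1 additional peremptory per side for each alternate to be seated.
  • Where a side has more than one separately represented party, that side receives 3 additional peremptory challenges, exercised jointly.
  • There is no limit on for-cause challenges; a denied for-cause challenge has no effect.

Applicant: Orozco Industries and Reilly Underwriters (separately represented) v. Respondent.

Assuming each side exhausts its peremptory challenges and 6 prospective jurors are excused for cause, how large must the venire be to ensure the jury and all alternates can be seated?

Seats to fill: 6 + 1 alternates = 7.
Peremptories — Applicant: 7 + 1×1 + 3 = 11; Respondent: 7 + 1×1 = 8; total 19.
For-cause removals: 6.
Minimum venire: 7 + 19 + 6 = 32.

32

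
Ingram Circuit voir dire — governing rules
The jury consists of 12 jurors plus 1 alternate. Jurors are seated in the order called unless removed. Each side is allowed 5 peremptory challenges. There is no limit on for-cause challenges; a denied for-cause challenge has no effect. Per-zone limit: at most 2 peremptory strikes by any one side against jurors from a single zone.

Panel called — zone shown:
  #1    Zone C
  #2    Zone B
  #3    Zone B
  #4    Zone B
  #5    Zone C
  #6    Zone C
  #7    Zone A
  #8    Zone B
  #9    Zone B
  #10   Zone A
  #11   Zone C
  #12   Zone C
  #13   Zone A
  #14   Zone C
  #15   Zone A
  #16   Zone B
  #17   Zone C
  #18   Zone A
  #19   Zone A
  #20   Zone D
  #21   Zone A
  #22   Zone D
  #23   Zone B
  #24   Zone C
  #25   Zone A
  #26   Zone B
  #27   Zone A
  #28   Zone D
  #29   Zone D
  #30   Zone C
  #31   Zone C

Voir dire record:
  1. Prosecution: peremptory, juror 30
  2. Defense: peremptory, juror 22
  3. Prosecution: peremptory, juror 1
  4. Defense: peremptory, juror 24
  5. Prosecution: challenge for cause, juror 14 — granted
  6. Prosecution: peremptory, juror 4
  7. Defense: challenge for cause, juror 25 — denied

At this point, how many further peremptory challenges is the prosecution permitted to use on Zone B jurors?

Prosecution peremptories so far: #30, #1, #4 — 3 of 5 used, 2 left overall.
Against Zone B: #4 — 1 used; per-zone cap 2 leaves 1.
Binding limit: min(2, 1) = 1.

1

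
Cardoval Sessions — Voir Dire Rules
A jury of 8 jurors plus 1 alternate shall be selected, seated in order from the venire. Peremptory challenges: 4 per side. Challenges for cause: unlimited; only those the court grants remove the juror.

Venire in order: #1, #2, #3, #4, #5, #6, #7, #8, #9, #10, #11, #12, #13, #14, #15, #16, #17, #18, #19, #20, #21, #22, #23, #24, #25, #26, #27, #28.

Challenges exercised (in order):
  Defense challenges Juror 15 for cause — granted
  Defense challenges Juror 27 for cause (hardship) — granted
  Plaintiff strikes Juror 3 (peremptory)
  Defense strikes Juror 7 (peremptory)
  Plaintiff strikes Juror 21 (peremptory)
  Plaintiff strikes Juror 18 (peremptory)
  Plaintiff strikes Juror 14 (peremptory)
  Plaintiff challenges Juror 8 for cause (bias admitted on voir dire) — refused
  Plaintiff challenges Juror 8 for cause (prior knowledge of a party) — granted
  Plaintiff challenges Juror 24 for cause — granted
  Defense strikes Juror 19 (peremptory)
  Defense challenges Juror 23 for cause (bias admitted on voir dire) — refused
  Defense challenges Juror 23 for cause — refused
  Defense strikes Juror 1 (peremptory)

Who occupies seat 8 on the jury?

12

Removed: #1, #3, #7, #8, #14, #15, #18, #19, #21, #24, #27. (#23 stays — for-cause denied.)
Filling seats in venire order through position 8: #2, #4, #5, #6, #9, #10, #11, #12.
So seat 8 is #12.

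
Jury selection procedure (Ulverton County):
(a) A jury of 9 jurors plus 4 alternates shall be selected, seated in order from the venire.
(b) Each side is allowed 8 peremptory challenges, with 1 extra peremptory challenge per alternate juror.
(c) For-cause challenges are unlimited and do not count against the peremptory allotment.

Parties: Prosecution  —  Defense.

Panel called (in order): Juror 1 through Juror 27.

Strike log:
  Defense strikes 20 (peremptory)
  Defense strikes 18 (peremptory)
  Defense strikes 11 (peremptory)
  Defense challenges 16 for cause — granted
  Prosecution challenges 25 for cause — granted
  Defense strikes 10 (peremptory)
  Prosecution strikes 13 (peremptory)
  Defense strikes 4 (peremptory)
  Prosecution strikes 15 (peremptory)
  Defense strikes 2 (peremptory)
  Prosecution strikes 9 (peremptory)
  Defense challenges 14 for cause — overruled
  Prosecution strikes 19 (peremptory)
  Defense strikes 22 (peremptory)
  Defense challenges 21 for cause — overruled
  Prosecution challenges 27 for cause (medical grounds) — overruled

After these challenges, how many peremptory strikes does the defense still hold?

5

Defense allotment: 8 base + 1 × 4 alternates = 12.
Defense peremptories used: #20, #18, #11, #10, #4, #2, #22 — 7 (for-cause on #16, #14, #21 don't count).
Remaining: 12 − 7 = 5.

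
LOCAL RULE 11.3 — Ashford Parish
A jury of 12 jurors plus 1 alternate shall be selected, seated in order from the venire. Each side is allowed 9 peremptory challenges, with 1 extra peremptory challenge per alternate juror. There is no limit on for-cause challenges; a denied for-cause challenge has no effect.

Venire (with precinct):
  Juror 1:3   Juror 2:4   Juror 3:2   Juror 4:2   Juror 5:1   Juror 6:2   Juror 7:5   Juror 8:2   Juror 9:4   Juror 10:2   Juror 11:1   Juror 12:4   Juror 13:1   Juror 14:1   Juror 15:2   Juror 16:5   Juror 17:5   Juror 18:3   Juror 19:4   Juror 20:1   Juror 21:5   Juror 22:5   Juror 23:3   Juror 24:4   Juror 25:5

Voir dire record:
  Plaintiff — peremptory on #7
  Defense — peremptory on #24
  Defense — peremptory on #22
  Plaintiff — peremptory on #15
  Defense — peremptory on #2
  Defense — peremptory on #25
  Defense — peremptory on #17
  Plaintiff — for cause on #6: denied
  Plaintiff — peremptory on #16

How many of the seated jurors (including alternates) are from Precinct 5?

Removed: #2, #7, #15, #16, #17, #22, #24, #25.
Seated (13 incl. alternates): #1, #3, #4, #5, #6, #8, #9, #10, #11, #12, #13, #14, #18.
None of those are in Precinct 5 → 0.

0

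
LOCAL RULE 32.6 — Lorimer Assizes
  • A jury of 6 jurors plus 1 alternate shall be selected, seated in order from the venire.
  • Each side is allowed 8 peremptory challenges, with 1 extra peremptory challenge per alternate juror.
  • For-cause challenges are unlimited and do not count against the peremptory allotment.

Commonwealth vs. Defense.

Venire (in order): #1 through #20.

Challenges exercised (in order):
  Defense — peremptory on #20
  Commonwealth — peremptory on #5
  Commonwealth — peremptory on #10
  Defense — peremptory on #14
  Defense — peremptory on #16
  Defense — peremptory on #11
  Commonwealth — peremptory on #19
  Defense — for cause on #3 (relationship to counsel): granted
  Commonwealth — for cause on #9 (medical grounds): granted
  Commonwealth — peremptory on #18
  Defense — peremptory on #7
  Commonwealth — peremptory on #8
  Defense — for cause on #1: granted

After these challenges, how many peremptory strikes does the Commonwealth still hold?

4

Commonwealth allotment: 8 base + 1 × 1 alternate = 9.
Commonwealth peremptories used: #5, #10, #19, #18, #8 — 5 (the for-cause on #9 doesn't count).
Remaining: 9 − 5 = 4.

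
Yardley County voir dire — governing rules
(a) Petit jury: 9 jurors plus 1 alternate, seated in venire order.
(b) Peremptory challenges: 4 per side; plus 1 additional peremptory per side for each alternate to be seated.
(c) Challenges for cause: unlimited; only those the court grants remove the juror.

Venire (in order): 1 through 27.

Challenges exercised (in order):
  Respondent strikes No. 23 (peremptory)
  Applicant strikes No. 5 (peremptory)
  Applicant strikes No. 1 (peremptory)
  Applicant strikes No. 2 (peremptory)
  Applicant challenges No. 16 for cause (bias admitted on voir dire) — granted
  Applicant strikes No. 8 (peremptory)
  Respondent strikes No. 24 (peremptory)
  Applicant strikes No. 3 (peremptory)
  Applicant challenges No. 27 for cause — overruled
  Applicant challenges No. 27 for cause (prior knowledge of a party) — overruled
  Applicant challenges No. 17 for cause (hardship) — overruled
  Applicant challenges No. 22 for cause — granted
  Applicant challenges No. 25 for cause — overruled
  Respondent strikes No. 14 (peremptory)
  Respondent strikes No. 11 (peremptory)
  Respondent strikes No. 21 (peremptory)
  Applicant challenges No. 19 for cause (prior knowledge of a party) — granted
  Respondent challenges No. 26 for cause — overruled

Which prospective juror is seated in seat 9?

17

Removed: #1, #2, #3, #5, #8, #11, #14, #16, #19, #21, #22, #23, #24. (#17, #25, #26, #27 stay — for-cause denied.)
Seating in order: seats 1–9 → #4, #6, #7, #9, #10, #12, #13, #15, #17; alternates → #18.
So seat 9 is #17.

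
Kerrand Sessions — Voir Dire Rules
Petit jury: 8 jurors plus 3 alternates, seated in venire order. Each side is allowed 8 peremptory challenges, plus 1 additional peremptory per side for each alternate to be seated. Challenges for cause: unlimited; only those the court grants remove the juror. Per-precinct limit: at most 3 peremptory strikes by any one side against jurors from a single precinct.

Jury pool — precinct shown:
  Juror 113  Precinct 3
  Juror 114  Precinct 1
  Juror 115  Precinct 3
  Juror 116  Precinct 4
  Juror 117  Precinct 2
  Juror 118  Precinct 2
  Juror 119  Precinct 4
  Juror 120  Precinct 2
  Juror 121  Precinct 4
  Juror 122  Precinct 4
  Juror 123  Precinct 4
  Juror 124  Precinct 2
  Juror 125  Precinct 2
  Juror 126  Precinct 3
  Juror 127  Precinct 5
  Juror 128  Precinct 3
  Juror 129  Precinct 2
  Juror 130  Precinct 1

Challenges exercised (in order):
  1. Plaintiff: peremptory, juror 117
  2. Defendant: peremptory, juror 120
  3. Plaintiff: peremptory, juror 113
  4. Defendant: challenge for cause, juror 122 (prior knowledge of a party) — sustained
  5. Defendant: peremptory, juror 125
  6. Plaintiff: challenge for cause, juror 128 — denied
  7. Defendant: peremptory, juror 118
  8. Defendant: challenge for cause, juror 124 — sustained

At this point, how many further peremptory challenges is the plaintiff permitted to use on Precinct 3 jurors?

2

Plaintiff peremptories so far: #117, #113 — 2 of 11 used, 9 left overall.
Against Precinct 3: #113 — 1 used; per-precinct cap 3 leaves 2.
Binding limit: min(9, 2) = 2.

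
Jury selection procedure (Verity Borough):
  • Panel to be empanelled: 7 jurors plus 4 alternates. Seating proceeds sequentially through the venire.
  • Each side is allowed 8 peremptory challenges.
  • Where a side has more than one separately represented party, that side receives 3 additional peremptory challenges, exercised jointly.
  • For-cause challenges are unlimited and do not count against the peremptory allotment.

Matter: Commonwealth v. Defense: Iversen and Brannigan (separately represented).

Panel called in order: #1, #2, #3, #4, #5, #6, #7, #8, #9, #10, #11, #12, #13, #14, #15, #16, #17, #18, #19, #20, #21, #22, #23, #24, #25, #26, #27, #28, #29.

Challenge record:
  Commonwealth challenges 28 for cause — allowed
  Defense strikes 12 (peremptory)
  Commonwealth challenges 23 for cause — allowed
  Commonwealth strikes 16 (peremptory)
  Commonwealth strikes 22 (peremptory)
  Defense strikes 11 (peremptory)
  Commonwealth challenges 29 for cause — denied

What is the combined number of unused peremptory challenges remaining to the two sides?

15

Commonwealth allotment: 8. Defense allotment: 8 base + 3 multi-party = 11.
Commonwealth peremptories used: #16, #22 — 2 (for-cause on #28, #23, #29 don't count).
Defense peremptories used: #12, #11 — 2.
Remaining: (8 − 2) + (11 − 2) = 15.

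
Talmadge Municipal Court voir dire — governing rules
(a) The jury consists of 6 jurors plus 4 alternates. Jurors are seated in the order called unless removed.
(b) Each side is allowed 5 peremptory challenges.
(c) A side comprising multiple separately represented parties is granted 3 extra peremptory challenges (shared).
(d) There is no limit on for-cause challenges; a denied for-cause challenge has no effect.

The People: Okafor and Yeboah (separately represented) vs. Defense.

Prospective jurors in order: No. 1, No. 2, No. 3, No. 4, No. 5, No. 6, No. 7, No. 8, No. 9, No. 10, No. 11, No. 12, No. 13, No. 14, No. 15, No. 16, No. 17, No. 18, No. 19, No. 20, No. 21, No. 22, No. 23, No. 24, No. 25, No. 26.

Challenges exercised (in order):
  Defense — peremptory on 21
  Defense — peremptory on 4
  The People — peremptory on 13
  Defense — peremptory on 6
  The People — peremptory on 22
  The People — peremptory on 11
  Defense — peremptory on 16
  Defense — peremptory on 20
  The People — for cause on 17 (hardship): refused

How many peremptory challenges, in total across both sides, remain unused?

The People allotment: 5 base + 3 multi-party = 8. Defense allotment: 5.
The People peremptories used: #13, #22, #11 — 3 (the for-cause on #17 doesn't count).
Defense peremptories used: #21, #4, #6, #16, #20 — 5.
Remaining: (8 − 3) + (5 − 5) = 5.

5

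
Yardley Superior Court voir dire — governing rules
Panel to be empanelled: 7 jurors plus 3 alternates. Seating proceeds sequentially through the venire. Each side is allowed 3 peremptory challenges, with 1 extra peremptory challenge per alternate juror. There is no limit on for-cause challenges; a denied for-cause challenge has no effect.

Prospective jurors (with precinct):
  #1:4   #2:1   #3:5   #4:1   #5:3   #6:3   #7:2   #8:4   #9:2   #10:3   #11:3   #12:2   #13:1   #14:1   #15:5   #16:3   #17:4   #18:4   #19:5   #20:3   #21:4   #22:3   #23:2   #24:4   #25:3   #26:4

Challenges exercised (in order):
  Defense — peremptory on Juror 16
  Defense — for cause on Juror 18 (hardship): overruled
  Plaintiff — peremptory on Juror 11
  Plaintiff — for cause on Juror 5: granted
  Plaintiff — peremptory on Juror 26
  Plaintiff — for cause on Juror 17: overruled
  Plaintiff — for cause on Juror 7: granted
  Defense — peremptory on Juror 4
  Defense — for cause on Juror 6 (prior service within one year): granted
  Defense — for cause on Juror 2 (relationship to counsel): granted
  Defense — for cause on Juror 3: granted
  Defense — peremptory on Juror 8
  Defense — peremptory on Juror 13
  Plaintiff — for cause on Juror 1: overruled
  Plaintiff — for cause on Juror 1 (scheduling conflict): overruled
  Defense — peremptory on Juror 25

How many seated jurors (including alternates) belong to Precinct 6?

0

Removed: #2, #3, #4, #5, #6, #7, #8, #11, #13, #16, #25, #26.
Seated (10 incl. alternates): #1, #9, #10, #12, #14, #15, #17, #18, #19, #20.
None of those are in Precinct 6 → 0.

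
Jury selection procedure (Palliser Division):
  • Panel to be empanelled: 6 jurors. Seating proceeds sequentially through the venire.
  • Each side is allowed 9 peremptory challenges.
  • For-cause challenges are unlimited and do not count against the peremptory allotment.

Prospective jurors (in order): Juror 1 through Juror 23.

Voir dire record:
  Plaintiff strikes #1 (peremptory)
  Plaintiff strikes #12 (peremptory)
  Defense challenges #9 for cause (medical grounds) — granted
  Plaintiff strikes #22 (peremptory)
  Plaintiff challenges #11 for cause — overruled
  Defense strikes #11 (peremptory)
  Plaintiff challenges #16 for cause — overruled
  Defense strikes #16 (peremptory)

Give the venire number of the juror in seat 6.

Removed: #1, #9, #11, #12, #16, #22.
Seating in order: seats 1–6 → #2, #3, #4, #5, #6, #7.
So seat 6 is #7.

7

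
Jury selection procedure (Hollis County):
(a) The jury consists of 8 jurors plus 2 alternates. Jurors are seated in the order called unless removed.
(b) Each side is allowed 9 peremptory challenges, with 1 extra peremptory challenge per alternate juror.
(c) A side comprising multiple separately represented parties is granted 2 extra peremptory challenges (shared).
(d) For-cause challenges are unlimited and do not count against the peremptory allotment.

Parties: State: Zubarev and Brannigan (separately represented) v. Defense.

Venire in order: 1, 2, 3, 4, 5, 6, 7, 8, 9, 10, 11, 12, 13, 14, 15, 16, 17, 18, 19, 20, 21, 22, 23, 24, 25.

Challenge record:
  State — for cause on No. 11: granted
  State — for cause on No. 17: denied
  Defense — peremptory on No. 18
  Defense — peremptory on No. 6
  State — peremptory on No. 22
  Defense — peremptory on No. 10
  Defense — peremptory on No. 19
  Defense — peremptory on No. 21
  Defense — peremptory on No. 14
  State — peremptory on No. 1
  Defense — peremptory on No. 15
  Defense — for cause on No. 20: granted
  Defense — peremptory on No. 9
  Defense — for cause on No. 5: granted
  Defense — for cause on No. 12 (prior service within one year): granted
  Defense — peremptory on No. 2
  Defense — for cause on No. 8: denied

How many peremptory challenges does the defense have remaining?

2

Defense allotment: 9 base + 1 × 2 alternates = 11.
Defense peremptories used: #18, #6, #10, #19, #21, #14, #15, #9, #2 — 9 (for-cause on #20, #5, #12, #8 don't count).
Remaining: 11 − 9 = 2.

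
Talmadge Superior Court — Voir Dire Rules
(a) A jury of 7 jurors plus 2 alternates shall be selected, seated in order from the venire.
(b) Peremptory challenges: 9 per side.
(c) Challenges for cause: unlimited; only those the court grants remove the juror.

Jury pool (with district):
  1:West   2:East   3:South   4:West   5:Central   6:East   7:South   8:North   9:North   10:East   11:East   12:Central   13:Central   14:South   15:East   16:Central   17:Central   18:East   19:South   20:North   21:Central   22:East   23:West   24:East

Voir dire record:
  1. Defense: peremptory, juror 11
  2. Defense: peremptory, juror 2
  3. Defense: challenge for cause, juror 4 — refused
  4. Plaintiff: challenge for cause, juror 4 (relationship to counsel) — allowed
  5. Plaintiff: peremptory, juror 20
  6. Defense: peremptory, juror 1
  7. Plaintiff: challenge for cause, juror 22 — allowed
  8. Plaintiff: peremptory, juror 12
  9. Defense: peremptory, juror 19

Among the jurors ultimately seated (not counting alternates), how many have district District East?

Removed: #1, #2, #4, #11, #12, #19, #20, #22.
Seated jurors 1–7: #3, #5, #6, #7, #8, #9, #10 (alternates #13, #14 not counted).
Of those, in District East: #6, #10 → 2.

2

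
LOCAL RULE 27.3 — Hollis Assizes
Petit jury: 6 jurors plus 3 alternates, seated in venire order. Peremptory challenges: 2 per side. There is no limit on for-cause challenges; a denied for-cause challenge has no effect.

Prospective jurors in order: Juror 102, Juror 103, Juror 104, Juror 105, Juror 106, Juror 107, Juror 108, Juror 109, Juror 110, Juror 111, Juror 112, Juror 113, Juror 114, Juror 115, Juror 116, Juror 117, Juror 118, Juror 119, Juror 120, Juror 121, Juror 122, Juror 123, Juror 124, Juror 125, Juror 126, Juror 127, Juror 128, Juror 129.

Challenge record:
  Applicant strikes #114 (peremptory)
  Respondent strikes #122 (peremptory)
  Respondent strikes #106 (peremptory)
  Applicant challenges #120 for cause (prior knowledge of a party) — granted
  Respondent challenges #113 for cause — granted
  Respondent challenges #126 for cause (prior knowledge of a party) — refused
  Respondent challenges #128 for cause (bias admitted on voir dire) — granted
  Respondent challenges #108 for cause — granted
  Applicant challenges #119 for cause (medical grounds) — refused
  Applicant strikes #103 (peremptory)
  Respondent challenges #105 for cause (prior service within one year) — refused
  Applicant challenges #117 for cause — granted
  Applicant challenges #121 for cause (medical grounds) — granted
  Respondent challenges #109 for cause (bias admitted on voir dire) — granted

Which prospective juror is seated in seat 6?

Removed: #103, #106, #108, #109, #113, #114, #117, #120, #121, #122, #128. (#105, #119, #126 stay — for-cause denied.)
Seating in order: seats 1–6 → #102, #104, #105, #107, #110, #111; alternates → #112, #115, #116.
So seat 6 is #111.

111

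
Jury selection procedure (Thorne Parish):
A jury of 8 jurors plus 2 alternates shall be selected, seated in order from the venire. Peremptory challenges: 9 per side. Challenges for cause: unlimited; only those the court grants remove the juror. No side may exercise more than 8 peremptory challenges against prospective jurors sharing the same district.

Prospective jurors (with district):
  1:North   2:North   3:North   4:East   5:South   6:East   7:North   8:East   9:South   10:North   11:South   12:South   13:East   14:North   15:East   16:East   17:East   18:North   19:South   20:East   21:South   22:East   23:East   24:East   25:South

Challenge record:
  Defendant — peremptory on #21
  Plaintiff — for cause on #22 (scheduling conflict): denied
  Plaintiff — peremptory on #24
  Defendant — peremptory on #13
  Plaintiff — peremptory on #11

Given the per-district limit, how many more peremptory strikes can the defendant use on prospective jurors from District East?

Defendant peremptories so far: #21, #13 — 2 of 9 used, 7 left overall.
Against District East: #13 — 1 used; per-district cap 8 leaves 7.
Binding limit: min(7, 7) = 7.

7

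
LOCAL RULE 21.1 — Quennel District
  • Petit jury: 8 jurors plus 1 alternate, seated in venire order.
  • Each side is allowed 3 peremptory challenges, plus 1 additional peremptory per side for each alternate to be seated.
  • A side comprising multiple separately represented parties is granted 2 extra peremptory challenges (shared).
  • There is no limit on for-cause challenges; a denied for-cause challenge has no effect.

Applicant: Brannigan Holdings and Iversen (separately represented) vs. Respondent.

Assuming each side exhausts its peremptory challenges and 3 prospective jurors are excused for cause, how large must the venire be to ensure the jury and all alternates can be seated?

Seats to fill: 8 + 1 alternates = 9.
Peremptories — Applicant: 3 + 1×1 + 2 = 6; Respondent: 3 + 1×1 = 4; total 10.
For-cause removals: 3.
Minimum venire: 9 + 10 + 3 = 22.

22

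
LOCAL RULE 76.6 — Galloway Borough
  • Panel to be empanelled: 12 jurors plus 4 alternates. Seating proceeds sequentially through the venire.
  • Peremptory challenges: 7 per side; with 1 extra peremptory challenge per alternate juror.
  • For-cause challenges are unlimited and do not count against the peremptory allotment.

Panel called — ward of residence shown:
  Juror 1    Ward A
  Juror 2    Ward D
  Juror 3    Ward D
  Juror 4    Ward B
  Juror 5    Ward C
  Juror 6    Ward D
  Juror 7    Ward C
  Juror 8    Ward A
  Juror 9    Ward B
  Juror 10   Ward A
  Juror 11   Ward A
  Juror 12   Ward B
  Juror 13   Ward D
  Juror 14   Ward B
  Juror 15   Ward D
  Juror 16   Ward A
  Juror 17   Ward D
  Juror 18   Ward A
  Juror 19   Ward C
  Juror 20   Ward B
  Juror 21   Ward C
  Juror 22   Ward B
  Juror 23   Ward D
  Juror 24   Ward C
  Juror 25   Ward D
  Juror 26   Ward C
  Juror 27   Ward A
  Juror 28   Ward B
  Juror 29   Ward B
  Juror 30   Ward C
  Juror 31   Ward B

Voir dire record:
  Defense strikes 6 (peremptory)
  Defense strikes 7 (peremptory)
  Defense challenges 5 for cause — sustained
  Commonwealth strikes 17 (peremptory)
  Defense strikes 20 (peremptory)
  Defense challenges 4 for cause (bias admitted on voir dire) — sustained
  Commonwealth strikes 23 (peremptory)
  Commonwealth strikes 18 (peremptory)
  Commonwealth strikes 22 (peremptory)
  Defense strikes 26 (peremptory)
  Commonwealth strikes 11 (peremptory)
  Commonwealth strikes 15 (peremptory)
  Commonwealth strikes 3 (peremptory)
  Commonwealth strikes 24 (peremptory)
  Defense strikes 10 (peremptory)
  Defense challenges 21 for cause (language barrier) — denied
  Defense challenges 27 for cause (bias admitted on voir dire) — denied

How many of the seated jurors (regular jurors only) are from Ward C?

Removed: #3, #4, #5, #6, #7, #10, #11, #15, #17, #18, #20, #22, #23, #24, #26.
Seated jurors 1–12: #1, #2, #8, #9, #12, #13, #14, #16, #19, #21, #25, #27 (alternates #28, #29, #30, #31 not counted).
Of those, in Ward C: #19, #21 → 2.

2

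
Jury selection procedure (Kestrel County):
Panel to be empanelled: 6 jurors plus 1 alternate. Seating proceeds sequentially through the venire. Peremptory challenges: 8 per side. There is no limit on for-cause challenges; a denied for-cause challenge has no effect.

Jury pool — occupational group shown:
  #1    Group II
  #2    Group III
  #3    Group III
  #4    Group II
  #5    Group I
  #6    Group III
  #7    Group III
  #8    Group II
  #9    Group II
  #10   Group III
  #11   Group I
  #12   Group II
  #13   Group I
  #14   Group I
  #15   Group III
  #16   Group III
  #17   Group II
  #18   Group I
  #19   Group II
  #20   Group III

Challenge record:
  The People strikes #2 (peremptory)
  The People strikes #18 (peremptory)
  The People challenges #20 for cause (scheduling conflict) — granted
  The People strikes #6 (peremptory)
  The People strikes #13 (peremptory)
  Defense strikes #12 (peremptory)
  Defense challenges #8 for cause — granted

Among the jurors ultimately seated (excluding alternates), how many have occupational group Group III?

Removed: #2, #6, #8, #12, #13, #18, #20.
Seated jurors 1–6: #1, #3, #4, #5, #7, #9 (alternates #10 not counted).
Of those, in Group III: #3, #7 → 2.

2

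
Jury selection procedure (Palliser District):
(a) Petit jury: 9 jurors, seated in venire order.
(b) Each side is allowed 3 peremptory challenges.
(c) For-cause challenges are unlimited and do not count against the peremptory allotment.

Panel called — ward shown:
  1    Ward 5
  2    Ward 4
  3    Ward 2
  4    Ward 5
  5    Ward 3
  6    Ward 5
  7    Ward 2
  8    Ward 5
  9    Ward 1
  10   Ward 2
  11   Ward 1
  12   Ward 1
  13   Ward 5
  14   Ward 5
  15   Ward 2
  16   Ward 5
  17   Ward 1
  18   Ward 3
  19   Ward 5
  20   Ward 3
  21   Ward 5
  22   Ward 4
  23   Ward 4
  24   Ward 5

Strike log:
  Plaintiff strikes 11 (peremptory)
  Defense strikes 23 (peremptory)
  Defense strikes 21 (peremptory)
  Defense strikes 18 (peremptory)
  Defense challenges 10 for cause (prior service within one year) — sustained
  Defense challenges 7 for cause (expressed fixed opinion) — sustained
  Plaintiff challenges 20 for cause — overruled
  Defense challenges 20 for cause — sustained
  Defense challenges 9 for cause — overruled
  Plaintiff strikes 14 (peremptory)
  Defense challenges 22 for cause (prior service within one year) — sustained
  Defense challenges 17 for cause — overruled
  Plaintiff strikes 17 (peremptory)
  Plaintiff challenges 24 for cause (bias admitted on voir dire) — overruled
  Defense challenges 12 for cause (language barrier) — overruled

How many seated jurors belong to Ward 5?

Removed: #7, #10, #11, #14, #17, #18, #20, #21, #22, #23.
Seated jurors 1–9: #1, #2, #3, #4, #5, #6, #8, #9, #12.
Of those, in Ward 5: #1, #4, #6, #8 → 4.

4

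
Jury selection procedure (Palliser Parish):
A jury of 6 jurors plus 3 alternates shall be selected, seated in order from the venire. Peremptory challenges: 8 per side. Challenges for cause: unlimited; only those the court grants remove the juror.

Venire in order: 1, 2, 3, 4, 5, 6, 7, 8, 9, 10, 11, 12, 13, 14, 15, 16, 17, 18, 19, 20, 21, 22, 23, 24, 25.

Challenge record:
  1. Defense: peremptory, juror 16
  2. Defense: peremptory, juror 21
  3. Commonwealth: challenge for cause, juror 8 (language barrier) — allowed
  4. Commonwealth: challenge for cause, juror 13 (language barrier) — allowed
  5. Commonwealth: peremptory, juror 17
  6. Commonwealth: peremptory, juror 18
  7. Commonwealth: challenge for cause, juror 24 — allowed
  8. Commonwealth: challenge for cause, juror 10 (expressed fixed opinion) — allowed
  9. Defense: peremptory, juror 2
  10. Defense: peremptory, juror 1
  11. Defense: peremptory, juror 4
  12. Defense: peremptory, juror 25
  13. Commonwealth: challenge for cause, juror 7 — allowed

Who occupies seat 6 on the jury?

12

Removed: #1, #2, #4, #7, #8, #10, #13, #16, #17, #18, #21, #24, #25.
Seating in order: seats 1–6 → #3, #5, #6, #9, #11, #12; alternates → #14, #15, #19.
So seat 6 is #12.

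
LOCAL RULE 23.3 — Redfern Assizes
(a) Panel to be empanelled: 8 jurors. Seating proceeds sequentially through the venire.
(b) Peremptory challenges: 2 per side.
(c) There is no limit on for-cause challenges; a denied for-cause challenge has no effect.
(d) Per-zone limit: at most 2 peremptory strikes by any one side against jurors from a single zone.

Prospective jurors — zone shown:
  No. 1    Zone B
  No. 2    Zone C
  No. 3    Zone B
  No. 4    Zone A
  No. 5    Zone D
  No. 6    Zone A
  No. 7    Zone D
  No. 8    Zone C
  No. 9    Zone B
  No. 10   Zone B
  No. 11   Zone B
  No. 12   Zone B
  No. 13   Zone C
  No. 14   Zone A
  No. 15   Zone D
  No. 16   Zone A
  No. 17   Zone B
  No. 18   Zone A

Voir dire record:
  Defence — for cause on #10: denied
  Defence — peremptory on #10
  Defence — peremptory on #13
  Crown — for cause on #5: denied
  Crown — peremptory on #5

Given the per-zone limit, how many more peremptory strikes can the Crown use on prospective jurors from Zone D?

1

Crown peremptories so far: #5 — 1 of 2 used, 1 left overall.
Against Zone D: #5 — 1 used; per-zone cap 2 leaves 1.
Binding limit: min(1, 1) = 1.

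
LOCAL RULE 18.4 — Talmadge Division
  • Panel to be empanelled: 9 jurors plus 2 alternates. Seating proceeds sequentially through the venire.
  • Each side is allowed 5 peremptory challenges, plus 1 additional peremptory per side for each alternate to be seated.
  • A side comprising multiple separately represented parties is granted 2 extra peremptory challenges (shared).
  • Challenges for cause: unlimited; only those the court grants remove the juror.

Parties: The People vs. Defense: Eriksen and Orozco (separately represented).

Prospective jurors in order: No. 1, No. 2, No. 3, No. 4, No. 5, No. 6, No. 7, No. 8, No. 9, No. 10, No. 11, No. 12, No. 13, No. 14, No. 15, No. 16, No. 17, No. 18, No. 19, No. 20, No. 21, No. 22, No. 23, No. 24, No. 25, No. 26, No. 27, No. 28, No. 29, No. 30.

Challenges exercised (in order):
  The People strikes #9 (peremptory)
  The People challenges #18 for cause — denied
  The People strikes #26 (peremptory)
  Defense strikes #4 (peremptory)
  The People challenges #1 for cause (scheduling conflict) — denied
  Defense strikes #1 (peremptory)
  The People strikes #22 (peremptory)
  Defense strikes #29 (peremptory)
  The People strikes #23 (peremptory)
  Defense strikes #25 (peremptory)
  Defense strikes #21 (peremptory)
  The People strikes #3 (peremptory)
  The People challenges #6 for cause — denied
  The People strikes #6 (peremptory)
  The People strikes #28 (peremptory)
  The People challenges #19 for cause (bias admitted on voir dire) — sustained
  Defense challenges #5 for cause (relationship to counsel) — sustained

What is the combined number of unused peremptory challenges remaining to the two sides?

4

The People allotment: 5 base + 1 × 2 alternates = 7. Defense allotment: 5 base + 1 × 2 alternates + 2 multi-party = 9.
The People peremptories used: #9, #26, #22, #23, #3, #6, #28 — 7 (for-cause on #18, #1, #6, #19 don't count).
Defense peremptories used: #4, #1, #29, #25, #21 — 5 (the for-cause on #5 doesn't count).
Remaining: (7 − 7) + (9 − 5) = 4.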